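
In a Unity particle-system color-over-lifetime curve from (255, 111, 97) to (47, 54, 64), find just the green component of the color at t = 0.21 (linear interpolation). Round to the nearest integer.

G = 111 + 0.21 × (54 − 111) = 99.03 → 99

99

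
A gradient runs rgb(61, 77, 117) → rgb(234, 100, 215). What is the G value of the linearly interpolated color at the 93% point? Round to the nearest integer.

G = 77 + 0.93 × (100 − 77) = 98.39 → 98

98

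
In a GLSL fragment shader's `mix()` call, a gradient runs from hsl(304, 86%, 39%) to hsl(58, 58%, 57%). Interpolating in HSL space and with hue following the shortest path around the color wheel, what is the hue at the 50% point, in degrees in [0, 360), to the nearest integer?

Hue: 58 − 304 = -246°, but |-246| > 180 so the shorter arc goes the other way: Δh = -246 + 360 = 114°.
H = 304 + 0.5 × (114) = 361 → 361 → 361 mod 360 = 1°

1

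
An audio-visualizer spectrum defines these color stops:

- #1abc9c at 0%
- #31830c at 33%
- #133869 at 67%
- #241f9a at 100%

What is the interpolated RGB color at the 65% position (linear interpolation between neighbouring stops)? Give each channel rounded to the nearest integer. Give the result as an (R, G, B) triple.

65% lies between the 33% and 67% stops, so the local fraction is t = (65 − 33)/(67 − 33) = 32/34 ≈ 0.9412.
#31830c → (49, 131, 12); #133869 → (19, 56, 105).
R = 49 + 0.9412 × (19 − 49) = 20.764 → 21
G = 131 + 0.9412 × (56 − 131) = 60.41 → 60
B = 12 + 0.9412 × (105 − 12) = 99.532 → 100

(21, 60, 100)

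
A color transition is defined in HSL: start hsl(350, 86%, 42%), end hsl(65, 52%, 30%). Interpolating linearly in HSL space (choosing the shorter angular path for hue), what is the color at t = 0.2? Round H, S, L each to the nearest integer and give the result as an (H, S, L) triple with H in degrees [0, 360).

Hue: 65 − 350 = -285°, but |-285| > 180 so the shorter arc goes the other way: Δh = -285 + 360 = 75°.
H = 350 + 0.2 × (75) = 365 → 365 → 365 mod 360 = 5°
S = 86 + 0.2 × (52 − 86) = 79.2 → 79%
L = 42 + 0.2 × (30 − 42) = 39.6 → 40%

(5, 79, 40)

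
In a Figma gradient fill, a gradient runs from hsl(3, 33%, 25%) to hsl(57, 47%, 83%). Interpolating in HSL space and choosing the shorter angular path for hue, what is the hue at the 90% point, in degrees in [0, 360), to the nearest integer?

Hue arc: Δh = 57 − 3 = 54° (|Δh| ≤ 180, already the shorter path).
H = 3 + 0.9 × (54) = 51.6 → 52°

52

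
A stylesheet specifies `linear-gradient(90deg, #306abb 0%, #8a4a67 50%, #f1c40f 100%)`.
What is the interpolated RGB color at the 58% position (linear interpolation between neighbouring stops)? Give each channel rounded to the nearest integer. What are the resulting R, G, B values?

58% lies between the 50% and 100% stops, so the local fraction is t = (58 − 50)/(100 − 50) = 8/50 ≈ 0.16.
#8a4a67 → (138, 74, 103); #f1c40f → (241, 196, 15).
R = 138 + 0.16 × (241 − 138) = 154.48 → 154
G = 74 + 0.16 × (196 − 74) = 93.52 → 94
B = 103 + 0.16 × (15 − 103) = 88.92 → 89

(154, 94, 89)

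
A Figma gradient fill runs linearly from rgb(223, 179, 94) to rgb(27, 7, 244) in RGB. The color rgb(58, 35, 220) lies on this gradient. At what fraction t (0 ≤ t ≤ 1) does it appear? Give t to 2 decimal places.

Invert the lerp on the R channel (largest span, 196): t = (58 − 223) / (27 − 223) = -165/-196 = 0.84184.
Check on G: (35 − 179)/(7 − 179) = 0.8372 ✓

0.84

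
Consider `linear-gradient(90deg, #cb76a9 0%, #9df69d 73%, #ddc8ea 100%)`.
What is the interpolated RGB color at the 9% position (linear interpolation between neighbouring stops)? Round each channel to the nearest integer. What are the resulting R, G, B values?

9% lies between the 0% and 73% stops, so the local fraction is t = (9 − 0)/(73 − 0) = 9/73 ≈ 0.1233.
#cb76a9 → (203, 118, 169); #9df69d → (157, 246, 157).
R = 203 + 0.1233 × (157 − 203) = 197.328 → 197
G = 118 + 0.1233 × (246 − 118) = 133.782 → 134
B = 169 + 0.1233 × (157 − 169) = 167.52 → 168

(197, 134, 168)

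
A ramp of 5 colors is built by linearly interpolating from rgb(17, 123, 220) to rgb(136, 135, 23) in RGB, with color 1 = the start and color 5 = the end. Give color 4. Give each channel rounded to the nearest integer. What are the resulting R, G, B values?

With 5 swatches and endpoints inclusive, swatch 4 sits at t = (4 − 1)/(5 − 1) = 3/4 ≈ 0.75.
R = 17 + 0.75 × (136 − 17) = 106.25 → 106
G = 123 + 0.75 × (135 − 123) = 132 → 132
B = 220 + 0.75 × (23 − 220) = 72.25 → 72

(106, 132, 72)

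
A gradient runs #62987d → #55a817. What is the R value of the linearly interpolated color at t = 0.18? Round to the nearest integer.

96

R₁ = 98 (from #62987d), R₂ = 85 (from #55a817).
R = 98 + 0.18 × (85 − 98) = 95.66 → 96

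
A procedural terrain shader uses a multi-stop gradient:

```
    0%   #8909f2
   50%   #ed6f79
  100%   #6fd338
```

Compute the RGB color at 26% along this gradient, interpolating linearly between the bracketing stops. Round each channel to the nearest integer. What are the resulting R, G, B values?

(189, 62, 179)

26% lies between the 0% and 50% stops, so the local fraction is t = (26 − 0)/(50 − 0) = 26/50 ≈ 0.52.
#8909f2 → (137, 9, 242); #ed6f79 → (237, 111, 121).
R = 137 + 0.52 × (237 − 137) = 189 → 189
G = 9 + 0.52 × (111 − 9) = 62.04 → 62
B = 242 + 0.52 × (121 − 242) = 179.08 → 179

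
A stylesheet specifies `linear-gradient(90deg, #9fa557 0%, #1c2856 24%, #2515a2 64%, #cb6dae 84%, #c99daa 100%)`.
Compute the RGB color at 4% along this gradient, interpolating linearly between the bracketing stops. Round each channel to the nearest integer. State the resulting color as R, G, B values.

4% lies between the 0% and 24% stops, so the local fraction is t = (4 − 0)/(24 − 0) = 4/24 ≈ 0.1667.
#9fa557 → (159, 165, 87); #1c2856 → (28, 40, 86).
R = 159 + 0.1667 × (28 − 159) = 137.162 → 137
G = 165 + 0.1667 × (40 − 165) = 144.162 → 144
B = 87 + 0.1667 × (86 − 87) = 86.833 → 87

(137, 144, 87)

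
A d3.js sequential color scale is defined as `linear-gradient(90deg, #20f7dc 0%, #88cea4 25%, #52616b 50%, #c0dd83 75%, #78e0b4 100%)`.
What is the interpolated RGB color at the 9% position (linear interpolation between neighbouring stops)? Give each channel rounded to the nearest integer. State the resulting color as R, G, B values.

(69, 232, 200)

9% lies between the 0% and 25% stops, so the local fraction is t = (9 − 0)/(25 − 0) = 9/25 ≈ 0.36.
#20f7dc → (32, 247, 220); #88cea4 → (136, 206, 164).
R = 32 + 0.36 × (136 − 32) = 69.44 → 69
G = 247 + 0.36 × (206 − 247) = 232.24 → 232
B = 220 + 0.36 × (164 − 220) = 199.84 → 200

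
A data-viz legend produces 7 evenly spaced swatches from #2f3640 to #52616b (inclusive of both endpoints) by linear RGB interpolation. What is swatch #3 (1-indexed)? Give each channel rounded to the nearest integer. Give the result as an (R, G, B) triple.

(59, 68, 78)

With 7 swatches and endpoints inclusive, swatch 3 sits at t = (3 − 1)/(7 − 1) = 2/6 ≈ 0.3333.
#2f3640 → (47, 54, 64); #52616b → (82, 97, 107).
R = 47 + 0.3333 × (82 − 47) = 58.666 → 59
G = 54 + 0.3333 × (97 − 54) = 68.332 → 68
B = 64 + 0.3333 × (107 − 64) = 78.332 → 78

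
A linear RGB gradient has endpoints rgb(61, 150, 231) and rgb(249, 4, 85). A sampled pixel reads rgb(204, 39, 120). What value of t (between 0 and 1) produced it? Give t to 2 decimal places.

Invert the lerp on the R channel (largest span, 188): t = (204 − 61) / (249 − 61) = 143/188 = 0.76064.
Check on G: (39 − 150)/(4 − 150) = 0.7603 ✓

0.76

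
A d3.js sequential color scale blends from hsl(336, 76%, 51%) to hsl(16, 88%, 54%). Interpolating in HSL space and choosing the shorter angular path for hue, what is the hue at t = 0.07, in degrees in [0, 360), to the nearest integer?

339

Hue: 16 − 336 = -320°, but |-320| > 180 so the shorter arc goes the other way: Δh = -320 + 360 = 40°.
H = 336 + 0.07 × (40) = 338.8 → 339°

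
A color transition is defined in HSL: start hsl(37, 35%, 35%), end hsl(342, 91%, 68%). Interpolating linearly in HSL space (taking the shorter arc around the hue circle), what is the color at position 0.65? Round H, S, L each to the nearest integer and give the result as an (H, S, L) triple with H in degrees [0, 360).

Hue: 342 − 37 = 305°, but |305| > 180 so the shorter arc goes the other way: Δh = 305 − 360 = -55°.
H = 37 + 0.65 × (-55) = 1.25 → 1°
S = 35 + 0.65 × (91 − 35) = 71.4 → 71%
L = 35 + 0.65 × (68 − 35) = 56.45 → 56%

(1, 71, 56)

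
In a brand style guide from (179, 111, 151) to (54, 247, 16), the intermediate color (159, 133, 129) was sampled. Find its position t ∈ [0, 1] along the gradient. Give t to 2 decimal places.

Invert the lerp on the G channel (largest span, 136): t = (133 − 111) / (247 − 111) = 22/136 = 0.16176.
Check on R: (159 − 179)/(54 − 179) = 0.16 ✓

0.16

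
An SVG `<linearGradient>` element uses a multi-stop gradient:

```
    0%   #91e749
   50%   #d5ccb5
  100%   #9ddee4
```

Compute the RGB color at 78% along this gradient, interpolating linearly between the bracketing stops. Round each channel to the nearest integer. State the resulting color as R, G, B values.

(182, 214, 207)

78% lies between the 50% and 100% stops, so the local fraction is t = (78 − 50)/(100 − 50) = 28/50 ≈ 0.56.
#d5ccb5 → (213, 204, 181); #9ddee4 → (157, 222, 228).
R = 213 + 0.56 × (157 − 213) = 181.64 → 182
G = 204 + 0.56 × (222 − 204) = 214.08 → 214
B = 181 + 0.56 × (228 − 181) = 207.32 → 207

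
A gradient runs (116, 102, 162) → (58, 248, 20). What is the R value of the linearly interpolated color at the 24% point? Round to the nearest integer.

R = 116 + 0.24 × (58 − 116) = 102.08 → 102

102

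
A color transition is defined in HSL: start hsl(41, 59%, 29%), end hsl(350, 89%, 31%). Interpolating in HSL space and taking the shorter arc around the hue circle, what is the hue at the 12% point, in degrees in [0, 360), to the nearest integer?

Hue: 350 − 41 = 309°, but |309| > 180 so the shorter arc goes the other way: Δh = 309 − 360 = -51°.
H = 41 + 0.12 × (-51) = 34.88 → 35°

35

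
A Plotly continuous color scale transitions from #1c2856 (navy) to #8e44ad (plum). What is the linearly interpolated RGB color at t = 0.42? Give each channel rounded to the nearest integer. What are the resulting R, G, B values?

#1c2856 → (28, 40, 86); #8e44ad → (142, 68, 173).
R = 28 + 0.42 × (142 − 28) = 28 + 0.42 × 114 = 75.88 → 76
G = 40 + 0.42 × (68 − 40) = 40 + 0.42 × 28 = 51.76 → 52
B = 86 + 0.42 × (173 − 86) = 86 + 0.42 × 87 = 122.54 → 123

(76, 52, 123)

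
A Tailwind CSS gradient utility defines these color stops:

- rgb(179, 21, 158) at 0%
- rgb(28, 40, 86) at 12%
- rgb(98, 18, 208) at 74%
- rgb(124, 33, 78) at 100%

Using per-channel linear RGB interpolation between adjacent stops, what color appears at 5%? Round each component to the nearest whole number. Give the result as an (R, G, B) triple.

5% lies between the 0% and 12% stops, so the local fraction is t = (5 − 0)/(12 − 0) = 5/12 ≈ 0.4167.
R = 179 + 0.4167 × (28 − 179) = 116.078 → 116
G = 21 + 0.4167 × (40 − 21) = 28.917 → 29
B = 158 + 0.4167 × (86 − 158) = 127.998 → 128

(116, 29, 128)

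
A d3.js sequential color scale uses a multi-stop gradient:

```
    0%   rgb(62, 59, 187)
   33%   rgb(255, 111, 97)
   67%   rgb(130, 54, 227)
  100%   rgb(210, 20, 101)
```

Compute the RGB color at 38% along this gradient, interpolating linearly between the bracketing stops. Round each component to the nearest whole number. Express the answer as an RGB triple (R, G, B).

38% lies between the 33% and 67% stops, so the local fraction is t = (38 − 33)/(67 − 33) = 5/34 ≈ 0.1471.
R = 255 + 0.1471 × (130 − 255) = 236.613 → 237
G = 111 + 0.1471 × (54 − 111) = 102.615 → 103
B = 97 + 0.1471 × (227 − 97) = 116.123 → 116

(237, 103, 116)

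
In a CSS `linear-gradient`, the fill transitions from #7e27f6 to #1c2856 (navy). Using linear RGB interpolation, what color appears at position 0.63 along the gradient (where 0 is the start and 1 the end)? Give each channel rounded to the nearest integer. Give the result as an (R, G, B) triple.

#7e27f6 → (126, 39, 246); #1c2856 → (28, 40, 86).
R = 126 + 0.63 × (28 − 126) = 126 + 0.63 × -98 = 64.26 → 64
G = 39 + 0.63 × (40 − 39) = 39 + 0.63 × 1 = 39.63 → 40
B = 246 + 0.63 × (86 − 246) = 246 + 0.63 × -160 = 145.2 → 145

(64, 40, 145)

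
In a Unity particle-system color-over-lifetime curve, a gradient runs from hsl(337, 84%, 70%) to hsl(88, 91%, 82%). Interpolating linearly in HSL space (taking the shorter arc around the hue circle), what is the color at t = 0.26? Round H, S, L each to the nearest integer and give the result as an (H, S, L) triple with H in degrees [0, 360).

Hue: 88 − 337 = -249°, but |-249| > 180 so the shorter arc goes the other way: Δh = -249 + 360 = 111°.
H = 337 + 0.26 × (111) = 365.86 → 366 → 366 mod 360 = 6°
S = 84 + 0.26 × (91 − 84) = 85.82 → 86%
L = 70 + 0.26 × (82 − 70) = 73.12 → 73%

(6, 86, 73)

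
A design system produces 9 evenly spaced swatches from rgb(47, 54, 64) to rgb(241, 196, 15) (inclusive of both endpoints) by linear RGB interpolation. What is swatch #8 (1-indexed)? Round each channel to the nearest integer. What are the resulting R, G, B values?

(217, 178, 21)

With 9 swatches and endpoints inclusive, swatch 8 sits at t = (8 − 1)/(9 − 1) = 7/8 ≈ 0.875.
R = 47 + 0.875 × (241 − 47) = 216.75 → 217
G = 54 + 0.875 × (196 − 54) = 178.25 → 178
B = 64 + 0.875 × (15 − 64) = 21.125 → 21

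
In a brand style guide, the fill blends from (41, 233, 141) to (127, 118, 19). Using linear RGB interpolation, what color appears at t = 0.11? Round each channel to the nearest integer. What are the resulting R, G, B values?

(50, 220, 128)

R = 41 + 0.11 × (127 − 41) = 41 + 0.11 × 86 = 50.46 → 50
G = 233 + 0.11 × (118 − 233) = 233 + 0.11 × -115 = 220.35 → 220
B = 141 + 0.11 × (19 − 141) = 141 + 0.11 × -122 = 127.58 → 128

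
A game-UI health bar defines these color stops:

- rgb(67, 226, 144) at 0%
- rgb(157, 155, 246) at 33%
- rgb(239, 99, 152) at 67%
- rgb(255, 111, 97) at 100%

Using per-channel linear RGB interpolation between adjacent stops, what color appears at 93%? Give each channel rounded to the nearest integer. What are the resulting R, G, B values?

(252, 108, 109)

93% lies between the 67% and 100% stops, so the local fraction is t = (93 − 67)/(100 − 67) = 26/33 ≈ 0.7879.
R = 239 + 0.7879 × (255 − 239) = 251.606 → 252
G = 99 + 0.7879 × (111 − 99) = 108.455 → 108
B = 152 + 0.7879 × (97 − 152) = 108.665 → 109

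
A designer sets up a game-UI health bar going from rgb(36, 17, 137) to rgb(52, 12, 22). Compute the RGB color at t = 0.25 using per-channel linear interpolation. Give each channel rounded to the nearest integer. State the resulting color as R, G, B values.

R = 36 + 0.25 × (52 − 36) = 36 + 0.25 × 16 = 40 → 40
G = 17 + 0.25 × (12 − 17) = 17 + 0.25 × -5 = 15.75 → 16
B = 137 + 0.25 × (22 − 137) = 137 + 0.25 × -115 = 108.25 → 108
So the blended color is (40, 16, 108), about #28106c.

(40, 16, 108)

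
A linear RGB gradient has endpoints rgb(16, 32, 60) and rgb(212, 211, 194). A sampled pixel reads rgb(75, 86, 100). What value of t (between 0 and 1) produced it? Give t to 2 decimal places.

0.30

Invert the lerp on the R channel (largest span, 196): t = (75 − 16) / (212 − 16) = 59/196 = 0.30102.
Check on G: (86 − 32)/(211 − 32) = 0.3017 ✓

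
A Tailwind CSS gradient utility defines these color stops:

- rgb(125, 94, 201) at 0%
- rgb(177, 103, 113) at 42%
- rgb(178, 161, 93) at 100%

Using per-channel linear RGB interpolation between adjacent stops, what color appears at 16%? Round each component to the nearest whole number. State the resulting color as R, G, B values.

16% lies between the 0% and 42% stops, so the local fraction is t = (16 − 0)/(42 − 0) = 16/42 ≈ 0.381.
R = 125 + 0.381 × (177 − 125) = 144.812 → 145
G = 94 + 0.381 × (103 − 94) = 97.429 → 97
B = 201 + 0.381 × (113 − 201) = 167.472 → 167

(145, 97, 167)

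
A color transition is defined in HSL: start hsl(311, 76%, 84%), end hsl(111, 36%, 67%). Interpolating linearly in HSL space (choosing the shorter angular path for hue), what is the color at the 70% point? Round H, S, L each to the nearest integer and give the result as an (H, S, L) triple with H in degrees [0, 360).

(63, 48, 72)

Hue: 111 − 311 = -200°, but |-200| > 180 so the shorter arc goes the other way: Δh = -200 + 360 = 160°.
H = 311 + 0.7 × (160) = 423 → 423 → 423 mod 360 = 63°
S = 76 + 0.7 × (36 − 76) = 48 → 48%
L = 84 + 0.7 × (67 − 84) = 72.1 → 72%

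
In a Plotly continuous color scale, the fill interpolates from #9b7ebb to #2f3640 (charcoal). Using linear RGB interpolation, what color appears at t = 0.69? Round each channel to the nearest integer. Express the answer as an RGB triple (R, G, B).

(80, 76, 102)

#9b7ebb → (155, 126, 187); #2f3640 → (47, 54, 64).
R = 155 + 0.69 × (47 − 155) = 155 + 0.69 × -108 = 80.48 → 80
G = 126 + 0.69 × (54 − 126) = 126 + 0.69 × -72 = 76.32 → 76
B = 187 + 0.69 × (64 − 187) = 187 + 0.69 × -123 = 102.13 → 102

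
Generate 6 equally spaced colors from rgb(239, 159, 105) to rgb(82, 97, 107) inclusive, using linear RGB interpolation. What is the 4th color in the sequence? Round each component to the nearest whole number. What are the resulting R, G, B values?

With 6 swatches and endpoints inclusive, swatch 4 sits at t = (4 − 1)/(6 − 1) = 3/5 ≈ 0.6.
R = 239 + 0.6 × (82 − 239) = 144.8 → 145
G = 159 + 0.6 × (97 − 159) = 121.8 → 122
B = 105 + 0.6 × (107 − 105) = 106.2 → 106

(145, 122, 106)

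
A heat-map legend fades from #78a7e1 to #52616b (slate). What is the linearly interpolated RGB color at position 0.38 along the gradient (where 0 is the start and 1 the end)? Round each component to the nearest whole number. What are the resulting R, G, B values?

#78a7e1 → (120, 167, 225); #52616b → (82, 97, 107).
R = 120 + 0.38 × (82 − 120) = 120 + 0.38 × -38 = 105.56 → 106
G = 167 + 0.38 × (97 − 167) = 167 + 0.38 × -70 = 140.4 → 140
B = 225 + 0.38 × (107 − 225) = 225 + 0.38 × -118 = 180.16 → 180

(106, 140, 180)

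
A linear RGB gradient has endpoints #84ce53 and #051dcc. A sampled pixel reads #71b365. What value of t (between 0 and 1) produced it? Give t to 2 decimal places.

0.15

Invert the lerp on the G channel (largest span, 177): t = (179 − 206) / (29 − 206) = -27/-177 = 0.15254.
Check on R: (113 − 132)/(5 − 132) = 0.1496 ✓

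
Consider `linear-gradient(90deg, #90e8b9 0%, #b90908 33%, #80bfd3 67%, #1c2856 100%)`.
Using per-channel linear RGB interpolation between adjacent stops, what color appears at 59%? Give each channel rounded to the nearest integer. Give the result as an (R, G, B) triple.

59% lies between the 33% and 67% stops, so the local fraction is t = (59 − 33)/(67 − 33) = 26/34 ≈ 0.7647.
#b90908 → (185, 9, 8); #80bfd3 → (128, 191, 211).
R = 185 + 0.7647 × (128 − 185) = 141.412 → 141
G = 9 + 0.7647 × (191 − 9) = 148.175 → 148
B = 8 + 0.7647 × (211 − 8) = 163.234 → 163

(141, 148, 163)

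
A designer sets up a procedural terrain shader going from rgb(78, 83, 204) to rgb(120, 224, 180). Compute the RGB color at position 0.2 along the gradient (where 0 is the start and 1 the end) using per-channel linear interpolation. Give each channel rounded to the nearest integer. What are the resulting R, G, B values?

R = 78 + 0.2 × (120 − 78) = 78 + 0.2 × 42 = 86.4 → 86
G = 83 + 0.2 × (224 − 83) = 83 + 0.2 × 141 = 111.2 → 111
B = 204 + 0.2 × (180 − 204) = 204 + 0.2 × -24 = 199.2 → 199
So the blended color is (86, 111, 199), about #566fc7.

(86, 111, 199)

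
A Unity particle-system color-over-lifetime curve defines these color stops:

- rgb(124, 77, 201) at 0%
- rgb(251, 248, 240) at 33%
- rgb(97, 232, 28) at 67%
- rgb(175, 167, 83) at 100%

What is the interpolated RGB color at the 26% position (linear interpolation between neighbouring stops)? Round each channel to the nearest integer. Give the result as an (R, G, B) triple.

26% lies between the 0% and 33% stops, so the local fraction is t = (26 − 0)/(33 − 0) = 26/33 ≈ 0.7879.
R = 124 + 0.7879 × (251 − 124) = 224.063 → 224
G = 77 + 0.7879 × (248 − 77) = 211.731 → 212
B = 201 + 0.7879 × (240 − 201) = 231.728 → 232

(224, 212, 232)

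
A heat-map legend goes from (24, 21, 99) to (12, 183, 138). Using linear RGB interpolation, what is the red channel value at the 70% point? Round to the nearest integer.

R = 24 + 0.7 × (12 − 24) = 15.6 → 16

16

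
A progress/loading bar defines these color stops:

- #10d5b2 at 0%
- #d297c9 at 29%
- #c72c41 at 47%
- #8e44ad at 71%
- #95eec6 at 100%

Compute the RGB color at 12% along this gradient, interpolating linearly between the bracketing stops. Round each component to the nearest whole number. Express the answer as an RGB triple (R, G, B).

12% lies between the 0% and 29% stops, so the local fraction is t = (12 − 0)/(29 − 0) = 12/29 ≈ 0.4138.
#10d5b2 → (16, 213, 178); #d297c9 → (210, 151, 201).
R = 16 + 0.4138 × (210 − 16) = 96.277 → 96
G = 213 + 0.4138 × (151 − 213) = 187.344 → 187
B = 178 + 0.4138 × (201 − 178) = 187.517 → 188

(96, 187, 188)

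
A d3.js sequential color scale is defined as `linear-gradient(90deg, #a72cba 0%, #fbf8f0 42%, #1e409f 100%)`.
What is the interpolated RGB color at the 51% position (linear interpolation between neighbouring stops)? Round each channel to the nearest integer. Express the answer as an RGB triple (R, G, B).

51% lies between the 42% and 100% stops, so the local fraction is t = (51 − 42)/(100 − 42) = 9/58 ≈ 0.1552.
#fbf8f0 → (251, 248, 240); #1e409f → (30, 64, 159).
R = 251 + 0.1552 × (30 − 251) = 216.701 → 217
G = 248 + 0.1552 × (64 − 248) = 219.443 → 219
B = 240 + 0.1552 × (159 − 240) = 227.429 → 227

(217, 219, 227)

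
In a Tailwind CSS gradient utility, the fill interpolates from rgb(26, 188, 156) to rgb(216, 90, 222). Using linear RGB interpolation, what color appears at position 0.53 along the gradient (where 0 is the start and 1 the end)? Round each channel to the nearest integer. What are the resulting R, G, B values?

(127, 136, 191)

R = 26 + 0.53 × (216 − 26) = 26 + 0.53 × 190 = 126.7 → 127
G = 188 + 0.53 × (90 − 188) = 188 + 0.53 × -98 = 136.06 → 136
B = 156 + 0.53 × (222 − 156) = 156 + 0.53 × 66 = 190.98 → 191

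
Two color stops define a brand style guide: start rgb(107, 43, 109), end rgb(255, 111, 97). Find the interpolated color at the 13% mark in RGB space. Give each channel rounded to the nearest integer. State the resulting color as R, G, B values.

13% corresponds to t = 0.13.
R = 107 + 0.13 × (255 − 107) = 107 + 0.13 × 148 = 126.24 → 126
G = 43 + 0.13 × (111 − 43) = 43 + 0.13 × 68 = 51.84 → 52
B = 109 + 0.13 × (97 − 109) = 109 + 0.13 × -12 = 107.44 → 107

(126, 52, 107)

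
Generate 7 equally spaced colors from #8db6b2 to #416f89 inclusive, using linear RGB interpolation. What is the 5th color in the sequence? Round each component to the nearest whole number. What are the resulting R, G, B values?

(90, 135, 151)

With 7 swatches and endpoints inclusive, swatch 5 sits at t = (5 − 1)/(7 − 1) = 4/6 ≈ 0.6667.
#8db6b2 → (141, 182, 178); #416f89 → (65, 111, 137).
R = 141 + 0.6667 × (65 − 141) = 90.331 → 90
G = 182 + 0.6667 × (111 − 182) = 134.664 → 135
B = 178 + 0.6667 × (137 − 178) = 150.665 → 151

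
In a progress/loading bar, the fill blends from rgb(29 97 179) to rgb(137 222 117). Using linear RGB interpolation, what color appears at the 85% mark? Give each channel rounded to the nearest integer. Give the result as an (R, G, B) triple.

85% corresponds to t = 0.85.
R = 29 + 0.85 × (137 − 29) = 29 + 0.85 × 108 = 120.8 → 121
G = 97 + 0.85 × (222 − 97) = 97 + 0.85 × 125 = 203.25 → 203
B = 179 + 0.85 × (117 − 179) = 179 + 0.85 × -62 = 126.3 → 126

(121, 203, 126)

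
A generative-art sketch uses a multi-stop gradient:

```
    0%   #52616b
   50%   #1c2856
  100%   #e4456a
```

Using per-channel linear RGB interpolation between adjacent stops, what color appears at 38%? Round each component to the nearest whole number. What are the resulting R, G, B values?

38% lies between the 0% and 50% stops, so the local fraction is t = (38 − 0)/(50 − 0) = 38/50 ≈ 0.76.
#52616b → (82, 97, 107); #1c2856 → (28, 40, 86).
R = 82 + 0.76 × (28 − 82) = 40.96 → 41
G = 97 + 0.76 × (40 − 97) = 53.68 → 54
B = 107 + 0.76 × (86 − 107) = 91.04 → 91

(41, 54, 91)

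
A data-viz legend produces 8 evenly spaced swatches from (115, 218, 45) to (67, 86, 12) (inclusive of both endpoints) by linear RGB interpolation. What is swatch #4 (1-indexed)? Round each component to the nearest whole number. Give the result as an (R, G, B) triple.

With 8 swatches and endpoints inclusive, swatch 4 sits at t = (4 − 1)/(8 − 1) = 3/7 ≈ 0.4286.
R = 115 + 0.4286 × (67 − 115) = 94.427 → 94
G = 218 + 0.4286 × (86 − 218) = 161.425 → 161
B = 45 + 0.4286 × (12 − 45) = 30.856 → 31

(94, 161, 31)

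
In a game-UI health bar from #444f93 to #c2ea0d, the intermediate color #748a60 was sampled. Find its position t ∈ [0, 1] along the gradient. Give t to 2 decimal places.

Invert the lerp on the G channel (largest span, 155): t = (138 − 79) / (234 − 79) = 59/155 = 0.38065.
Check on R: (116 − 68)/(194 − 68) = 0.381 ✓

0.38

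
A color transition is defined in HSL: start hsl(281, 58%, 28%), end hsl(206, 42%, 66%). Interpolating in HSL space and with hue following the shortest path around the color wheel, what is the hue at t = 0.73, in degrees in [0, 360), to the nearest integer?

226

Hue arc: Δh = 206 − 281 = -75° (|Δh| ≤ 180, already the shorter path).
H = 281 + 0.73 × (-75) = 226.25 → 226°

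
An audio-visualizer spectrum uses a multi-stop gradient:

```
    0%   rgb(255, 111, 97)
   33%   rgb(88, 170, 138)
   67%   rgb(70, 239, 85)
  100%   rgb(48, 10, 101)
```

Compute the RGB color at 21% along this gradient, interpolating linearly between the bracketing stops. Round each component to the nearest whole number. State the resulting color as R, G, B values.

21% lies between the 0% and 33% stops, so the local fraction is t = (21 − 0)/(33 − 0) = 21/33 ≈ 0.6364.
R = 255 + 0.6364 × (88 − 255) = 148.721 → 149
G = 111 + 0.6364 × (170 − 111) = 148.548 → 149
B = 97 + 0.6364 × (138 − 97) = 123.092 → 123

(149, 149, 123)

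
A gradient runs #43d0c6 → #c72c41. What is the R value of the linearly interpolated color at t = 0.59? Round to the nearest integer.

R₁ = 67 (from #43d0c6), R₂ = 199 (from #c72c41).
R = 67 + 0.59 × (199 − 67) = 144.88 → 145

145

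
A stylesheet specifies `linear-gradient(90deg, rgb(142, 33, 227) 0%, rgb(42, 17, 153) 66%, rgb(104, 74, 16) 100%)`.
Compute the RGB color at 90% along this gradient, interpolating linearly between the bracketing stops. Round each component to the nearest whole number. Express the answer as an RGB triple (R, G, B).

90% lies between the 66% and 100% stops, so the local fraction is t = (90 − 66)/(100 − 66) = 24/34 ≈ 0.7059.
R = 42 + 0.7059 × (104 − 42) = 85.766 → 86
G = 17 + 0.7059 × (74 − 17) = 57.236 → 57
B = 153 + 0.7059 × (16 − 153) = 56.292 → 56

(86, 57, 56)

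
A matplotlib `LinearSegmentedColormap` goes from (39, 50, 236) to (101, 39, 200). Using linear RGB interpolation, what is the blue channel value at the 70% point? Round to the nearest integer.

211

B = 236 + 0.7 × (200 − 236) = 210.8 → 211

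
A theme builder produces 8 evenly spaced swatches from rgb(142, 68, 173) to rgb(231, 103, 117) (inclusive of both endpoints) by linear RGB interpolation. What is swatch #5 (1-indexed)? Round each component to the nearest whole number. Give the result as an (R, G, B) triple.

With 8 swatches and endpoints inclusive, swatch 5 sits at t = (5 − 1)/(8 − 1) = 4/7 ≈ 0.5714.
R = 142 + 0.5714 × (231 − 142) = 192.855 → 193
G = 68 + 0.5714 × (103 − 68) = 87.999 → 88
B = 173 + 0.5714 × (117 − 173) = 141.002 → 141

(193, 88, 141)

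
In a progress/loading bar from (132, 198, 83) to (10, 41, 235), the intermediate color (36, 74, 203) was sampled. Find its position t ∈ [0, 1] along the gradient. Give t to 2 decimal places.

0.79

Invert the lerp on the G channel (largest span, 157): t = (74 − 198) / (41 − 198) = -124/-157 = 0.78981.
Check on R: (36 − 132)/(10 − 132) = 0.7869 ✓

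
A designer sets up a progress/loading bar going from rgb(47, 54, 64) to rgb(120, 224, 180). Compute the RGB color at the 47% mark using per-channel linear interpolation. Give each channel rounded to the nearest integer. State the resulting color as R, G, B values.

47% corresponds to t = 0.47.
R = 47 + 0.47 × (120 − 47) = 47 + 0.47 × 73 = 81.31 → 81
G = 54 + 0.47 × (224 − 54) = 54 + 0.47 × 170 = 133.9 → 134
B = 64 + 0.47 × (180 − 64) = 64 + 0.47 × 116 = 118.52 → 119

(81, 134, 119)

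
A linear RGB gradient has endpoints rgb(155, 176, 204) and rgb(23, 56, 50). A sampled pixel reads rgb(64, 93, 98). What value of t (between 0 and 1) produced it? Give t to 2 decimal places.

0.69

Invert the lerp on the B channel (largest span, 154): t = (98 − 204) / (50 − 204) = -106/-154 = 0.68831.
Check on R: (64 − 155)/(23 − 155) = 0.6894 ✓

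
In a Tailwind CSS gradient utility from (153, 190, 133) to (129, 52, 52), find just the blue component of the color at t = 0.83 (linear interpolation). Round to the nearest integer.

66

B = 133 + 0.83 × (52 − 133) = 65.77 → 66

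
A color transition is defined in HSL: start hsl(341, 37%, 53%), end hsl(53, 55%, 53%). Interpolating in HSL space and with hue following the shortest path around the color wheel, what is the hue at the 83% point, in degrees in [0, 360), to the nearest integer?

Hue: 53 − 341 = -288°, but |-288| > 180 so the shorter arc goes the other way: Δh = -288 + 360 = 72°.
H = 341 + 0.83 × (72) = 400.76 → 401 → 401 mod 360 = 41°

41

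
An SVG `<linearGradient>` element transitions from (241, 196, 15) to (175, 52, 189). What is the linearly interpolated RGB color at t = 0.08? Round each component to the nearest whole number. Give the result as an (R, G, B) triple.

(236, 184, 29)

R = 241 + 0.08 × (175 − 241) = 241 + 0.08 × -66 = 235.72 → 236
G = 196 + 0.08 × (52 − 196) = 196 + 0.08 × -144 = 184.48 → 184
B = 15 + 0.08 × (189 − 15) = 15 + 0.08 × 174 = 28.92 → 29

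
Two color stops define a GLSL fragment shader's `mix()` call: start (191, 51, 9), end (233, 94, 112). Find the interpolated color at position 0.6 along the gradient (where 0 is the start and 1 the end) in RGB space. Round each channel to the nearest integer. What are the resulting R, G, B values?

(216, 77, 71)

R = 191 + 0.6 × (233 − 191) = 191 + 0.6 × 42 = 216.2 → 216
G = 51 + 0.6 × (94 − 51) = 51 + 0.6 × 43 = 76.8 → 77
B = 9 + 0.6 × (112 − 9) = 9 + 0.6 × 103 = 70.8 → 71
So the blended color is (216, 77, 71), about #d84d47.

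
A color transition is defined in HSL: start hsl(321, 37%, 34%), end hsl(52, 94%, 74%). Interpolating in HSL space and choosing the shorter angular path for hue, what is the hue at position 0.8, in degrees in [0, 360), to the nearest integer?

34

Hue: 52 − 321 = -269°, but |-269| > 180 so the shorter arc goes the other way: Δh = -269 + 360 = 91°.
H = 321 + 0.8 × (91) = 393.8 → 394 → 394 mod 360 = 34°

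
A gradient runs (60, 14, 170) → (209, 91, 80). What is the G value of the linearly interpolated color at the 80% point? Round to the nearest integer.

G = 14 + 0.8 × (91 − 14) = 75.6 → 76

76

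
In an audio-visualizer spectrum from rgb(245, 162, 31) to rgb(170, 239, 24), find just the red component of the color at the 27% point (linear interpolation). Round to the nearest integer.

R = 245 + 0.27 × (170 − 245) = 224.75 → 225

225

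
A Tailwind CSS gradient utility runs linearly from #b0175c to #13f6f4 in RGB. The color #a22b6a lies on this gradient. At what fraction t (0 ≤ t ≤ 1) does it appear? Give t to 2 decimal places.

0.09

Invert the lerp on the G channel (largest span, 223): t = (43 − 23) / (246 − 23) = 20/223 = 0.089686.
Check on R: (162 − 176)/(19 − 176) = 0.08917 ✓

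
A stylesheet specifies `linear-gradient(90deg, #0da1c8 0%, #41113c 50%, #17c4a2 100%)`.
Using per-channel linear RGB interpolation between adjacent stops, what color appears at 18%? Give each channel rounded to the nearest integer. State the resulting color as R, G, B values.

18% lies between the 0% and 50% stops, so the local fraction is t = (18 − 0)/(50 − 0) = 18/50 ≈ 0.36.
#0da1c8 → (13, 161, 200); #41113c → (65, 17, 60).
R = 13 + 0.36 × (65 − 13) = 31.72 → 32
G = 161 + 0.36 × (17 − 161) = 109.16 → 109
B = 200 + 0.36 × (60 − 200) = 149.6 → 150

(32, 109, 150)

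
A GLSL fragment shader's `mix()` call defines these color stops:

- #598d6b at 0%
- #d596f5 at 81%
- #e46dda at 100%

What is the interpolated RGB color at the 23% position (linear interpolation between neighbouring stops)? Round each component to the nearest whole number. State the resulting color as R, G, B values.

(124, 144, 146)

23% lies between the 0% and 81% stops, so the local fraction is t = (23 − 0)/(81 − 0) = 23/81 ≈ 0.284.
#598d6b → (89, 141, 107); #d596f5 → (213, 150, 245).
R = 89 + 0.284 × (213 − 89) = 124.216 → 124
G = 141 + 0.284 × (150 − 141) = 143.556 → 144
B = 107 + 0.284 × (245 − 107) = 146.192 → 146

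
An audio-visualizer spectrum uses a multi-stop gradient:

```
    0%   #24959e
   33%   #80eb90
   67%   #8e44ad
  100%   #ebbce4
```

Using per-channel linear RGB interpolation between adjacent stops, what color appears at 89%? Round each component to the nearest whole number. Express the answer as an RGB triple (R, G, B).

89% lies between the 67% and 100% stops, so the local fraction is t = (89 − 67)/(100 − 67) = 22/33 ≈ 0.6667.
#8e44ad → (142, 68, 173); #ebbce4 → (235, 188, 228).
R = 142 + 0.6667 × (235 − 142) = 204.003 → 204
G = 68 + 0.6667 × (188 − 68) = 148.004 → 148
B = 173 + 0.6667 × (228 − 173) = 209.668 → 210

(204, 148, 210)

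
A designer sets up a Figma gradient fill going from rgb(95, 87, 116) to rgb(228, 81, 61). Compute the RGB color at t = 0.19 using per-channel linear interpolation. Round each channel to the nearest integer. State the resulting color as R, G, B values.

R = 95 + 0.19 × (228 − 95) = 95 + 0.19 × 133 = 120.27 → 120
G = 87 + 0.19 × (81 − 87) = 87 + 0.19 × -6 = 85.86 → 86
B = 116 + 0.19 × (61 − 116) = 116 + 0.19 × -55 = 105.55 → 106
So the blended color is (120, 86, 106), about #78566a.

(120, 86, 106)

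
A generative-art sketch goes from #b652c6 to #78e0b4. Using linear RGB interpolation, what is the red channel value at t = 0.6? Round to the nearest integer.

145

R₁ = 182 (from #b652c6), R₂ = 120 (from #78e0b4).
R = 182 + 0.6 × (120 − 182) = 144.8 → 145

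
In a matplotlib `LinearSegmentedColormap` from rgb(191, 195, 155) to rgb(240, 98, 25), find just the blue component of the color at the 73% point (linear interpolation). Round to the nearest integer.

B = 155 + 0.73 × (25 − 155) = 60.1 → 60

60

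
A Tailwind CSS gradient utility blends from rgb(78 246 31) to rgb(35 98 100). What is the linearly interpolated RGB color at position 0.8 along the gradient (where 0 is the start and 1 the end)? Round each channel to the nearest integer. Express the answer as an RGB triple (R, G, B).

R = 78 + 0.8 × (35 − 78) = 78 + 0.8 × -43 = 43.6 → 44
G = 246 + 0.8 × (98 − 246) = 246 + 0.8 × -148 = 127.6 → 128
B = 31 + 0.8 × (100 − 31) = 31 + 0.8 × 69 = 86.2 → 86
So the blended color is (44, 128, 86), about #2c8056.

(44, 128, 86)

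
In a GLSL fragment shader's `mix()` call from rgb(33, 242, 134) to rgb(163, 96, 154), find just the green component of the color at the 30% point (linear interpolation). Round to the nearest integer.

198

G = 242 + 0.3 × (96 − 242) = 198.2 → 198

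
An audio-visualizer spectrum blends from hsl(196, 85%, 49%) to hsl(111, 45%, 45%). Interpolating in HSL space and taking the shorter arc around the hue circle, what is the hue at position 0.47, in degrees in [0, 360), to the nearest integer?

Hue arc: Δh = 111 − 196 = -85° (|Δh| ≤ 180, already the shorter path).
H = 196 + 0.47 × (-85) = 156.05 → 156°

156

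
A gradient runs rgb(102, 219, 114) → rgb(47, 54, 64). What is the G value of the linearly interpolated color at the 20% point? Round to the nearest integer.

G = 219 + 0.2 × (54 − 219) = 186 → 186

186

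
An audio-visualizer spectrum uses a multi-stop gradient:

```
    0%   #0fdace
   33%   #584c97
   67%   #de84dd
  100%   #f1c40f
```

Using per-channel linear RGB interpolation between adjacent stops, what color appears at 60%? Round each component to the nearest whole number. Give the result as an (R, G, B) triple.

60% lies between the 33% and 67% stops, so the local fraction is t = (60 − 33)/(67 − 33) = 27/34 ≈ 0.7941.
#584c97 → (88, 76, 151); #de84dd → (222, 132, 221).
R = 88 + 0.7941 × (222 − 88) = 194.409 → 194
G = 76 + 0.7941 × (132 − 76) = 120.47 → 120
B = 151 + 0.7941 × (221 − 151) = 206.587 → 207

(194, 120, 207)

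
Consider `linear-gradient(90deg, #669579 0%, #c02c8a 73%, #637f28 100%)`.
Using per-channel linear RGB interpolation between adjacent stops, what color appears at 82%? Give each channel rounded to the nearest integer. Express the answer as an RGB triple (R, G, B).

(161, 72, 105)

82% lies between the 73% and 100% stops, so the local fraction is t = (82 − 73)/(100 − 73) = 9/27 ≈ 0.3333.
#c02c8a → (192, 44, 138); #637f28 → (99, 127, 40).
R = 192 + 0.3333 × (99 − 192) = 161.003 → 161
G = 44 + 0.3333 × (127 − 44) = 71.664 → 72
B = 138 + 0.3333 × (40 − 138) = 105.337 → 105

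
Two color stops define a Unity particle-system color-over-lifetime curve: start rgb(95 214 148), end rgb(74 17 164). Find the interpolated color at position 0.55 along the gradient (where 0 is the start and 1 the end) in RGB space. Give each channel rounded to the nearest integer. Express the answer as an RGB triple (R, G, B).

(83, 106, 157)

R = 95 + 0.55 × (74 − 95) = 95 + 0.55 × -21 = 83.45 → 83
G = 214 + 0.55 × (17 − 214) = 214 + 0.55 × -197 = 105.65 → 106
B = 148 + 0.55 × (164 − 148) = 148 + 0.55 × 16 = 156.8 → 157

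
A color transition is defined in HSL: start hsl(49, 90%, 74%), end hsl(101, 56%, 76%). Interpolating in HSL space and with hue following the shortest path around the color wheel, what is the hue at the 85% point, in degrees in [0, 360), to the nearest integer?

Hue arc: Δh = 101 − 49 = 52° (|Δh| ≤ 180, already the shorter path).
H = 49 + 0.85 × (52) = 93.2 → 93°

93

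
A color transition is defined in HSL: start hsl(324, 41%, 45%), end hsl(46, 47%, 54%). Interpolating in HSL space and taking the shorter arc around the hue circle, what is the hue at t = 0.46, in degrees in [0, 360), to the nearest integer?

2

Hue: 46 − 324 = -278°, but |-278| > 180 so the shorter arc goes the other way: Δh = -278 + 360 = 82°.
H = 324 + 0.46 × (82) = 361.72 → 362 → 362 mod 360 = 2°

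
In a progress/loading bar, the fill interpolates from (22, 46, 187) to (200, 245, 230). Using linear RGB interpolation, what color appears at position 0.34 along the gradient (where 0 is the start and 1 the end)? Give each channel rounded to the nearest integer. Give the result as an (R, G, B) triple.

(83, 114, 202)

R = 22 + 0.34 × (200 − 22) = 22 + 0.34 × 178 = 82.52 → 83
G = 46 + 0.34 × (245 − 46) = 46 + 0.34 × 199 = 113.66 → 114
B = 187 + 0.34 × (230 − 187) = 187 + 0.34 × 43 = 201.62 → 202
So the blended color is (83, 114, 202), about #5372ca.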